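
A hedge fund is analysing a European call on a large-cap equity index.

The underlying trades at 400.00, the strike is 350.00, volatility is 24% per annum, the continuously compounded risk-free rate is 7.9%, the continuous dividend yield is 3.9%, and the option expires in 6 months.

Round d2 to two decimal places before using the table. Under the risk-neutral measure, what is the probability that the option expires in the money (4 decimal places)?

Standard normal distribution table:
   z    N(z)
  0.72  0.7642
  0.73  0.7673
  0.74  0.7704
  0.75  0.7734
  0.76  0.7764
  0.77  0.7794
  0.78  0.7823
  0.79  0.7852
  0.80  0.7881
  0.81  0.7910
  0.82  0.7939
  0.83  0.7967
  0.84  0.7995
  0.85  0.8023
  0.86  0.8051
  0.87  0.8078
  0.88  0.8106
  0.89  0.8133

0.7939

σ√T = 0.24·√0.5 = 0.1697
d₁ = [ln(400/350) + (0.079 − 0.039 + 0.24²/2)·0.5] / 0.1697 = [0.1335 + 0.0344] / 0.1697 = 0.9895 ⇒ 0.99
d₂ = d₁ − σ√T = 0.9895 − 0.1697 = 0.8198 ⇒ 0.82
Pr(exercise) under Q = N(d₂) = 0.7939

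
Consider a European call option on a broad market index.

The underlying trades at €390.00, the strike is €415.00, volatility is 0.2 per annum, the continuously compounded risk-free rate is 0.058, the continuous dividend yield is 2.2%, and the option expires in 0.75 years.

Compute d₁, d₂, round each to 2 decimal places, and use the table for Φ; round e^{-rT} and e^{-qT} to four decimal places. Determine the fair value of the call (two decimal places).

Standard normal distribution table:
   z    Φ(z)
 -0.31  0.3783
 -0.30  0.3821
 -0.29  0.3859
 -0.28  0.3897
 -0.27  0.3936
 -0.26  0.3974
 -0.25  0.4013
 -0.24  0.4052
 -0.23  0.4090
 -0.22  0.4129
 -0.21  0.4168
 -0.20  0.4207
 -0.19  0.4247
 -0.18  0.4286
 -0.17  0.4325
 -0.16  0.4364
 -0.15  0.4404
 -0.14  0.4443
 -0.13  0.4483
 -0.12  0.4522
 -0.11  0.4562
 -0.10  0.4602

σ√T = 0.2·√0.75 = 0.1732
d₁ = [ln(390/415) + (0.058 − 0.022 + ½·0.2²)·0.75] / (σ√T) = (-0.0621 + 0.0420) / 0.1732 = -0.1162 ≈ -0.12
d₂ = -0.1162 − 0.1732 = -0.2894 ≈ -0.29
exp(−qT) = exp(−0.022·0.75) = 0.9836;  exp(−rT) = exp(−0.058·0.75) = 0.9574
N(d₁) = N(-0.12) = 0.4522;  N(d₂) = N(-0.29) = 0.3859
C = 390·0.9836·0.4522 − 415·0.9574·0.3859 = 173.4657 − 153.3262 = 20.1396

€20.14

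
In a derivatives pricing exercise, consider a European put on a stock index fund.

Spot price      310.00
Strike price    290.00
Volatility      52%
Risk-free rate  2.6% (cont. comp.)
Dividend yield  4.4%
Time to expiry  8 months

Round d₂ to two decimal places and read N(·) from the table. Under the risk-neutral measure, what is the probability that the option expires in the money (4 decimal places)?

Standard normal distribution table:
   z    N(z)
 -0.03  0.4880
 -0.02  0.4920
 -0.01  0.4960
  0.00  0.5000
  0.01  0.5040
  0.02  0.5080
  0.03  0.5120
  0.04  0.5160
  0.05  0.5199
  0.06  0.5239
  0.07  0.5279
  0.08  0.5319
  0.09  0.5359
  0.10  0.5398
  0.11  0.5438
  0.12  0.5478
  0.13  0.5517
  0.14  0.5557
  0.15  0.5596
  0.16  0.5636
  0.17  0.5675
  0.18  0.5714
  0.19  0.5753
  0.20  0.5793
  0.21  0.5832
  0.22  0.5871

T = 0.6667;  σ√T = 0.4246
d₁ = [ln(310/290) + (0.026 − 0.044 + 0.52²/2)·0.6667] / 0.4246 = [0.0667 + 0.0781] / 0.4246 = 0.3411 ≈ 0.34
d₂ = d₁ − σ√T = 0.3411 − 0.4246 = -0.0835 ≈ -0.08
Pr(exercise) under Q = N(−d₂) = N(0.08) = 0.5319

0.5319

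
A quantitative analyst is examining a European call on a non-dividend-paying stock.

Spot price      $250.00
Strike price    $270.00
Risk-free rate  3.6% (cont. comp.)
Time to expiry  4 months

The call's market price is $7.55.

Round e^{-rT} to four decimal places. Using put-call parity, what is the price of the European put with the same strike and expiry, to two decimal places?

e^(−rT) = e^(−0.036·0.3333) = 0.9881
Put-call parity: C − P = S − K·e^(−rT) = 250 − 270·0.9881 = 250 − 266.7870 = -16.7870
P = C − (C − P) = 7.55 − (-16.7870) = 24.3370

$24.34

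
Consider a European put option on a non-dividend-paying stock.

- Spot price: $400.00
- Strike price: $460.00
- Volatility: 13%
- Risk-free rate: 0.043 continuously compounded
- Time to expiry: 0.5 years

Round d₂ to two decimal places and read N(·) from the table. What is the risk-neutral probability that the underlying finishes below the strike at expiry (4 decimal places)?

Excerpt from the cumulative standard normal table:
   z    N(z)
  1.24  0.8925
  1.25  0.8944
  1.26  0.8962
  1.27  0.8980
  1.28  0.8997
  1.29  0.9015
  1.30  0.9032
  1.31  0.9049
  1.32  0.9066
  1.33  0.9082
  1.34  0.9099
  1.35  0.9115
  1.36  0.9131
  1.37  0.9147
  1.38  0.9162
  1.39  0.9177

0.9082

σ√T = 0.13 × 0.7071 = 0.0919
d₁ = [ln(400/460) + (0.043 + ½·0.13²)·0.5] / (σ√T) = (-0.1398 + 0.0257) / 0.0919 = -1.2406 ≈ -1.24
d₂ = -1.2406 − 0.0919 = -1.3325 ≈ -1.33
Risk-neutral Pr[S_T < K] = N(−d₂) = N(1.33) = 0.9082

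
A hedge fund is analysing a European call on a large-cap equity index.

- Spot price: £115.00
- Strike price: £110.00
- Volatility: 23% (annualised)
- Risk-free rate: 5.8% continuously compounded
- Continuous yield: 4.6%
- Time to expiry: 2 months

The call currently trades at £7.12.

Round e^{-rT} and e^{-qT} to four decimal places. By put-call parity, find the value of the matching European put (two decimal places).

£1.94

exp(−qT) = exp(−0.046·0.1667) = 0.9924;  exp(−rT) = exp(−0.058·0.1667) = 0.9904
Put-call parity: C − P = S·e^(−qT) − K·e^(−rT) = 115·0.9924 − 110·0.9904 = 114.1260 − 108.9440 = 5.1820
P = C − (C − P) = 7.12 − (5.1820) = 1.9380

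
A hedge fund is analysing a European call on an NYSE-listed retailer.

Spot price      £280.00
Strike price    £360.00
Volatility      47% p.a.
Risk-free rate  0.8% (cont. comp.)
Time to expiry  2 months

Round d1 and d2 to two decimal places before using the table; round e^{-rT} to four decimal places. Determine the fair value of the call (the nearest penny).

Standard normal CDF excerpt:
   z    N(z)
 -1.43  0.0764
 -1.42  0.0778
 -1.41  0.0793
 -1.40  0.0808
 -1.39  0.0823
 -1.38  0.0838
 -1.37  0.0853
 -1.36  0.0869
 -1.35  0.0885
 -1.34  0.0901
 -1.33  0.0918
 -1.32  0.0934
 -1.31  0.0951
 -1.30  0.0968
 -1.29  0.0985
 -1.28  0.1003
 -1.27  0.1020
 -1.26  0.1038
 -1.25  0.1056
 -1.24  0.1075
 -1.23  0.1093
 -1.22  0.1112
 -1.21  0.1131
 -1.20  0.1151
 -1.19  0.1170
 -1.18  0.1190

£2.62

σ√T = 0.47 × 0.4082 = 0.1919
d₁ = [ln(280/360) + (0.008 + 0.47²/2)·0.1667] / 0.1919 = [-0.2513 + 0.0197] / 0.1919 = -1.2069 → -1.21
d₂ = d₁ − σ√T = -1.2069 − 0.1919 = -1.3988 → -1.40
e^(−rT) = e^(−0.008·0.1667) = 0.9987
C = 280·N(-1.21) − 360·0.9987·N(-1.40) = 280·0.1131 − 360·0.9987·0.0808 = 31.6680 − 29.0502 = 2.6178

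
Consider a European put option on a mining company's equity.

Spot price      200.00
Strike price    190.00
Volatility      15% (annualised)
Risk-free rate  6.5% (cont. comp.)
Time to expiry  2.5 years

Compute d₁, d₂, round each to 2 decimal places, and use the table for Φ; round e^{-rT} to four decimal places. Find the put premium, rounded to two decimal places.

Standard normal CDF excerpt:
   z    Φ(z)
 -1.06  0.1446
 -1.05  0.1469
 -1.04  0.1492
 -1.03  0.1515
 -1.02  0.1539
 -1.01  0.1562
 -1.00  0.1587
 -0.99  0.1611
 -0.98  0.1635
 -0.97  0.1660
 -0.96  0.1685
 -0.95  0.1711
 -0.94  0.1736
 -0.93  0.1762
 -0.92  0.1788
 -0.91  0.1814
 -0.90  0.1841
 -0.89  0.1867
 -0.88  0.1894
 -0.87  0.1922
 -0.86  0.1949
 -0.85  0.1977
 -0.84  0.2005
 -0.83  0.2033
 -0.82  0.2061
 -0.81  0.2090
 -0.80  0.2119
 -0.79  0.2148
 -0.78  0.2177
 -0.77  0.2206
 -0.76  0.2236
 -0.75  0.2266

4.38

T = 2.5;  σ√T = 0.2372
d₁ = [ln(200/190) + (0.065 + ½·0.15²)·2.5] / (σ√T) = (0.0513 + 0.1906) / 0.2372 = 1.0200 ≈ 1.02
d₂ = 1.0200 − 0.2372 = 0.7828 ≈ 0.78
exp(−rT) = exp(−0.065·2.5) = 0.8500
N(−d₂) = N(-0.78) = 0.2177;  N(−d₁) = N(-1.02) = 0.1539
P = 190·0.8500·0.2177 − 200·0.1539 = 35.1585 − 30.7800 = 4.3785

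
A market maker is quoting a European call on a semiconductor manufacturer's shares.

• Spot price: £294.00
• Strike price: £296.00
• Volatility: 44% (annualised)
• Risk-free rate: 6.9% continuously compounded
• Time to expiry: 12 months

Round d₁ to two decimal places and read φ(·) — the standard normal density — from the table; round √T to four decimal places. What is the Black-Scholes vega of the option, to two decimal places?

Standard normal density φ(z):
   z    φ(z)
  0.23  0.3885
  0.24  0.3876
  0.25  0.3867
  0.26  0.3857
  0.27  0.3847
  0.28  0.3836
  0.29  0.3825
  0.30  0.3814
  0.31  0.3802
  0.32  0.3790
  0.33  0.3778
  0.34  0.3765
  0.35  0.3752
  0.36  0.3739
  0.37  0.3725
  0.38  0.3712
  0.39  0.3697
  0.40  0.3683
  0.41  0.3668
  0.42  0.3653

σ√T = 0.44·√1 = 0.4400
d₁ = [ln(294/296) + (0.069 + ½·0.44²)·1] / (σ√T) = (-0.0068 + 0.1658) / 0.4400 = 0.3614 which rounds to 0.36
√T = √1 = 1.0000
φ(d₁) = φ(0.36) = 0.3739
vega = S·φ(d₁)·√T = 294·0.3739·1.0000 = 109.9266

109.93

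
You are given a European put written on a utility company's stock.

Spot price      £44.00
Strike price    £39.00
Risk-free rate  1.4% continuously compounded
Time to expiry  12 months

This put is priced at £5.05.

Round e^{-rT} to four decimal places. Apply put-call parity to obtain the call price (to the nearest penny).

e^(−rT) = e^(−0.014·1) = 0.9861
Put-call parity: C − P = S − K·e^(−rT) = 44 − 39·0.9861 = 44 − 38.4579 = 5.5421
C = P + (C − P) = 5.05 + (5.5421) = 10.5921

£10.59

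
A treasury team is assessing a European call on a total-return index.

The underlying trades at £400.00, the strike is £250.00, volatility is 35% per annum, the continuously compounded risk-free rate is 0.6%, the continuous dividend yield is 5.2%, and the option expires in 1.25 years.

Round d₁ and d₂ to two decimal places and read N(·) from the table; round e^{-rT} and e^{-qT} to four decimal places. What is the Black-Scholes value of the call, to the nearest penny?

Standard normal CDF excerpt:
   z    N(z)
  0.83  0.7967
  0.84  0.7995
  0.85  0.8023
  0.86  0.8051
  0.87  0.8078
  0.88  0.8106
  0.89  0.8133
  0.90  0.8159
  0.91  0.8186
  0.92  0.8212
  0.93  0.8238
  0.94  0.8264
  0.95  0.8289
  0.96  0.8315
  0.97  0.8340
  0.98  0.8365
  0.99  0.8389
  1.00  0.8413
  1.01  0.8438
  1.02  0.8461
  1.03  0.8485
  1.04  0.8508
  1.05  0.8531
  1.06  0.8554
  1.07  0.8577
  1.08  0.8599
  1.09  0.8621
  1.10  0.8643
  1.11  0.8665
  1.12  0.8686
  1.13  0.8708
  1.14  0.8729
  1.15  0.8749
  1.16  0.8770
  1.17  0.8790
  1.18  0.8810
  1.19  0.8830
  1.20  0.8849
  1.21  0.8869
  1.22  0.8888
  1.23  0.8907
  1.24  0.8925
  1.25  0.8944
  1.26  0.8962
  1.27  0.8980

σ√T = 0.35 × 1.1180 = 0.3913
ln(S/K) + (r − q + σ²/2)T = ln(400/250) + (0.006 − 0.052 + 0.35²/2)·1.25 = 0.4700 + 0.0191 = 0.4891
d₁ = 0.4891 / 0.3913 = 1.2498 ≈ 1.25
d₂ = d₁ − σ√T = 1.2498 − 0.3913 = 0.8585 ≈ 0.86
exp(−qT) = exp(−0.052·1.25) = 0.9371;  exp(−rT) = exp(−0.006·1.25) = 0.9925
N(d₁) = N(1.25) = 0.8944;  N(d₂) = N(0.86) = 0.8051
C = 400·0.9371·0.8944 − 250·0.9925·0.8051 = 335.2569 − 199.7654 = 135.4915

£135.49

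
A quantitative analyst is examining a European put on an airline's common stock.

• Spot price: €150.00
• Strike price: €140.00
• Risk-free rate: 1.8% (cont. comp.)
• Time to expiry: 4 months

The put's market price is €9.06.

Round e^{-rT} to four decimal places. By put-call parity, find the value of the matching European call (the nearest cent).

exp(−rT) = exp(−0.018·0.3333) = 0.9940
Put-call parity: C − P = S − K·e^(−rT) = 150 − 140·0.9940 = 150 − 139.1600 = 10.8400
C = P + (C − P) = 9.06 + (10.8400) = 19.9000

€19.90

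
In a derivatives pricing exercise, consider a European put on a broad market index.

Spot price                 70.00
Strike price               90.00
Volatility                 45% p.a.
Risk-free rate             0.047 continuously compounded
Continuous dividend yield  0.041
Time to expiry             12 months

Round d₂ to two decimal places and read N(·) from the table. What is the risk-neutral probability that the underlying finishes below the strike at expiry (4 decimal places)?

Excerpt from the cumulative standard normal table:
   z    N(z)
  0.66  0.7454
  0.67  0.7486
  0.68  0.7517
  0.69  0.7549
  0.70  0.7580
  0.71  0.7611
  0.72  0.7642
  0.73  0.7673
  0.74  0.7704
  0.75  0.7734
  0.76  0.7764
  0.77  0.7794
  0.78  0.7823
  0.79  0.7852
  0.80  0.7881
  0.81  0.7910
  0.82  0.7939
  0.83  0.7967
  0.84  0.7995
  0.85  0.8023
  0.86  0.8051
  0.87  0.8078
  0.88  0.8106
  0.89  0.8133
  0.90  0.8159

0.7794

σ√T = 0.45·√1 = 0.4500
d₁ = [ln(70/90) + (0.047 − 0.041 + 0.45²/2)·1] / 0.4500 = [-0.2513 + 0.1073] / 0.4500 = -0.3201 which rounds to -0.32
d₂ = d₁ − σ√T = -0.3201 − 0.4500 = -0.7701 which rounds to -0.77
Risk-neutral Pr[S_T < K] = N(−d₂) = N(0.77) = 0.7794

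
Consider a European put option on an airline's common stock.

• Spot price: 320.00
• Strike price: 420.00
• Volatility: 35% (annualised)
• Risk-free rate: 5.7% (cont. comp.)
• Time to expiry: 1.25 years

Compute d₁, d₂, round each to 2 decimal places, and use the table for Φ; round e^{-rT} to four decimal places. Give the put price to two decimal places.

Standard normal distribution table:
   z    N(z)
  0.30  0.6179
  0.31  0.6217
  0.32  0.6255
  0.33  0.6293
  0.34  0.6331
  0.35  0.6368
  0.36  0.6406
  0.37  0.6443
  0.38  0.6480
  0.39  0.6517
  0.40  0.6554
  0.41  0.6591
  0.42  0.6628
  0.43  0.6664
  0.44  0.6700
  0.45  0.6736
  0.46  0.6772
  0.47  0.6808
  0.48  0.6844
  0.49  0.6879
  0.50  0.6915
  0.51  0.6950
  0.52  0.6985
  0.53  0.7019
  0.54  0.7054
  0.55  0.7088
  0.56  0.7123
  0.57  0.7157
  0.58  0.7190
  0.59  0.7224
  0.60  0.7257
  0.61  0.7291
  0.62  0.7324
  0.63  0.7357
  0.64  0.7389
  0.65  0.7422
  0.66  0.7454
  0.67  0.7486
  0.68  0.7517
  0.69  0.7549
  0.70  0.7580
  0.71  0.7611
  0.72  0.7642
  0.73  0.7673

97.51

T = 1.25;  σ√T = 0.3913
d₁ = [ln(320/420) + (0.057 + 0.35²/2)·1.25] / 0.3913 = [-0.2719 + 0.1478] / 0.3913 = -0.3172 ≈ -0.32
d₂ = d₁ − σ√T = -0.3172 − 0.3913 = -0.7085 ≈ -0.71
e^(−rT) = e^(−0.057·1.25) = 0.9312
N(−d₂) = N(0.71) = 0.7611;  N(−d₁) = N(0.32) = 0.6255
P = 420·0.9312·0.7611 − 320·0.6255 = 297.6693 − 200.1600 = 97.5093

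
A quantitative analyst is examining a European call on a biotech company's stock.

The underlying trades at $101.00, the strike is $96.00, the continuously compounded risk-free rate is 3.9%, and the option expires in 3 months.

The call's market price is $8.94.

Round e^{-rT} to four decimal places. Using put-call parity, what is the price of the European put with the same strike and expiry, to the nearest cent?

e^(−rT) = e^(−0.039·0.25) = 0.9903
Put-call parity: C − P = S − K·e^(−rT) = 101 − 96·0.9903 = 101 − 95.0688 = 5.9312
P = C − (C − P) = 8.94 − (5.9312) = 3.0088

$3.01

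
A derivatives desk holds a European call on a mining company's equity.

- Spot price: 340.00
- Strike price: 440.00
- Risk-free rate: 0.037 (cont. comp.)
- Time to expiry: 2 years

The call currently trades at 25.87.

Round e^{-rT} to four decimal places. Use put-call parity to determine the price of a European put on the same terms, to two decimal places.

94.50

e^(−rT) = e^(−0.037·2) = 0.9287
Put-call parity: C − P = S − K·e^(−rT) = 340 − 440·0.9287 = 340 − 408.6280 = -68.6280
P = C − (C − P) = 25.87 − (-68.6280) = 94.4980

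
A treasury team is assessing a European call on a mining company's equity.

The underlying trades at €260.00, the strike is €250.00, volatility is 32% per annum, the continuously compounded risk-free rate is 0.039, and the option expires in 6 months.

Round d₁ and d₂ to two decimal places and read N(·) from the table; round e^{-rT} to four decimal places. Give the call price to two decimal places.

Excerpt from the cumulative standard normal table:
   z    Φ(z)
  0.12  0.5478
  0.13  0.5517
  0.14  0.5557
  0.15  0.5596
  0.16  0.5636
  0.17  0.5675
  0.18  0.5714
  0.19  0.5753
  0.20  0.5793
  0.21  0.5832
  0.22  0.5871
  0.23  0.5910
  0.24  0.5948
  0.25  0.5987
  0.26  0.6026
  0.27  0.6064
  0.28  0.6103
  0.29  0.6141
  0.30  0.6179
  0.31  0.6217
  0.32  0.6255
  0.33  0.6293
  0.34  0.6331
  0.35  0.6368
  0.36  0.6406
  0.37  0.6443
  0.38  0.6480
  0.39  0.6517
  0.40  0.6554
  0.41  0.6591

T = 0.5;  σ√T = 0.2263
ln(S/K) + (r + σ²/2)T = ln(260/250) + (0.039 + 0.32²/2)·0.5 = 0.0392 + 0.0451 = 0.0843
d₁ = 0.0843 / 0.2263 = 0.3726 which rounds to 0.37
d₂ = d₁ − σ√T = 0.3726 − 0.2263 = 0.1464 which rounds to 0.15
e^(−rT) = e^(−0.039·0.5) = 0.9807
N(d₁) = N(0.37) = 0.6443;  N(d₂) = N(0.15) = 0.5596
C = 260·0.6443 − 250·0.9807·0.5596 = 167.5180 − 137.1999 = 30.3181

€30.32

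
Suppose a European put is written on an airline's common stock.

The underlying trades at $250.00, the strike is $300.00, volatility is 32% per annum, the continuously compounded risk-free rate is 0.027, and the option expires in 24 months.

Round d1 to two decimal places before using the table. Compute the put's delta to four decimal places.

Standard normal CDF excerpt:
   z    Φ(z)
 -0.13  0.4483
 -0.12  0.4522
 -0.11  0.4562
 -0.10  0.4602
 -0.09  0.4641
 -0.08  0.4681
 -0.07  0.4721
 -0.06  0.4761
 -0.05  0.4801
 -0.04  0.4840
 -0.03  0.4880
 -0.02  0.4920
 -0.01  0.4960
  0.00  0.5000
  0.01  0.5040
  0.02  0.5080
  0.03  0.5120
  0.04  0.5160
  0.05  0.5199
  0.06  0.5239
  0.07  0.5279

σ√T = 0.32·√2 = 0.4525
d₁ = [ln(250/300) + (0.027 + ½·0.32²)·2] / (σ√T) = (-0.1823 + 0.1564) / 0.4525 = -0.0573 → -0.06
N(d₁) = N(-0.06) = 0.4761
Δ_put = N(d₁) − 1 = 0.4761 − 1 = -0.5239

-0.5239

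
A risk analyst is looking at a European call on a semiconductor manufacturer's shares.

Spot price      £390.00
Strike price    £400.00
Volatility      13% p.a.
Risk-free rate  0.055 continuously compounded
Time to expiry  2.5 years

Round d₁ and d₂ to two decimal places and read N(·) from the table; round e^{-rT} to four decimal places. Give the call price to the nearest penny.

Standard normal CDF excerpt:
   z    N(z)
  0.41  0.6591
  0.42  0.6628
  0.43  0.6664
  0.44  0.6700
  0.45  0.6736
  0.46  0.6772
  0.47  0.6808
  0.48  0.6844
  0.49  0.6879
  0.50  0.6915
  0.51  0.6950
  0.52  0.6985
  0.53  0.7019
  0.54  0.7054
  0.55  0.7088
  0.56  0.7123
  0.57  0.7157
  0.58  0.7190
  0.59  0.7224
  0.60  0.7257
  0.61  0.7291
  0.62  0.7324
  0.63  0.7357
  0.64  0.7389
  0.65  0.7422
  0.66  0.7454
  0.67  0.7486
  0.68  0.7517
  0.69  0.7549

σ√T = 0.13·√2.5 = 0.2055
ln(S/K) + (r + σ²/2)T = ln(390/400) + (0.055 + 0.13²/2)·2.5 = -0.0253 + 0.1586 = 0.1333
d₁ = 0.1333 / 0.2055 = 0.6485 → 0.65
d₂ = d₁ − σ√T = 0.6485 − 0.2055 = 0.4430 → 0.44
exp(−rT) = exp(−0.055·2.5) = 0.8715
N(d₁) = N(0.65) = 0.7422;  N(d₂) = N(0.44) = 0.6700
C = 390·0.7422 − 400·0.8715·0.6700 = 289.4580 − 233.5620 = 55.8960

£55.90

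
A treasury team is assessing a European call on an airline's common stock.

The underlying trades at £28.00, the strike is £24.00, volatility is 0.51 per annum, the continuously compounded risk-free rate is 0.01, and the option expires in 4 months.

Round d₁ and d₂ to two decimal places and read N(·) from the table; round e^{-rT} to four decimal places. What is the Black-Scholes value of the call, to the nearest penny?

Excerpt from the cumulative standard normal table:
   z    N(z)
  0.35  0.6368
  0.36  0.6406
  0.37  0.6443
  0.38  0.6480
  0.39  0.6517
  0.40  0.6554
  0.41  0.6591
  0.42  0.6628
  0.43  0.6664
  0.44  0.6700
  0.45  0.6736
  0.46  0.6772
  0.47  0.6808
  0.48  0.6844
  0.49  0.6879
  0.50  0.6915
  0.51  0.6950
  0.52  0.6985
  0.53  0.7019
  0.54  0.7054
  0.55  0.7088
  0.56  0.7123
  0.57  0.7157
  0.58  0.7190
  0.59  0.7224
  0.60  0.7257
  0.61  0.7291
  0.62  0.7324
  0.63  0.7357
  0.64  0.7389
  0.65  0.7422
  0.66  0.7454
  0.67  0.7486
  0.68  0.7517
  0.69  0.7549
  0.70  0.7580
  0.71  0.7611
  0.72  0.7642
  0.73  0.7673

£5.46

T = 0.3333;  σ√T = 0.2944
d₁ = [ln(28/24) + (0.01 + 0.51²/2)·0.3333] / 0.2944 = [0.1542 + 0.0467] / 0.2944 = 0.6821 → 0.68
d₂ = d₁ − σ√T = 0.6821 − 0.2944 = 0.3876 → 0.39
e^(−rT) = e^(−0.01·0.3333) = 0.9967
N(d₁) = N(0.68) = 0.7517;  N(d₂) = N(0.39) = 0.6517
C = 28·0.7517 − 24·0.9967·0.6517 = 21.0476 − 15.5892 = 5.4584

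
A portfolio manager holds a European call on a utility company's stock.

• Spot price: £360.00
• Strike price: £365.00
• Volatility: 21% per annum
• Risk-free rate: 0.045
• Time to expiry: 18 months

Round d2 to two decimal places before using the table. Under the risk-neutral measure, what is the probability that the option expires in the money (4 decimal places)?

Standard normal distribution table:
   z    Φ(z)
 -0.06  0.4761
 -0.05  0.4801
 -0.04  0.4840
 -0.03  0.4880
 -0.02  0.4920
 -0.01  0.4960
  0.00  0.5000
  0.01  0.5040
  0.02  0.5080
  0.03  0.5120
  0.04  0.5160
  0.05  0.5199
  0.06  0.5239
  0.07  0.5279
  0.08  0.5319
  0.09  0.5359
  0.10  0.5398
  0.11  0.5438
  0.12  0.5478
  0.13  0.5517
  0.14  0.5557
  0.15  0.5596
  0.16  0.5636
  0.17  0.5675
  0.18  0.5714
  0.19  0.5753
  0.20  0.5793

0.5319

σ√T = 0.21 × 1.2247 = 0.2572
ln(S/K) + (r + σ²/2)T = ln(360/365) + (0.045 + 0.21²/2)·1.5 = -0.0138 + 0.1006 = 0.0868
d₁ = 0.0868 / 0.2572 = 0.3374 which rounds to 0.34
d₂ = d₁ − σ√T = 0.3374 − 0.2572 = 0.0802 which rounds to 0.08
Pr(exercise) under Q = N(d₂) = 0.5319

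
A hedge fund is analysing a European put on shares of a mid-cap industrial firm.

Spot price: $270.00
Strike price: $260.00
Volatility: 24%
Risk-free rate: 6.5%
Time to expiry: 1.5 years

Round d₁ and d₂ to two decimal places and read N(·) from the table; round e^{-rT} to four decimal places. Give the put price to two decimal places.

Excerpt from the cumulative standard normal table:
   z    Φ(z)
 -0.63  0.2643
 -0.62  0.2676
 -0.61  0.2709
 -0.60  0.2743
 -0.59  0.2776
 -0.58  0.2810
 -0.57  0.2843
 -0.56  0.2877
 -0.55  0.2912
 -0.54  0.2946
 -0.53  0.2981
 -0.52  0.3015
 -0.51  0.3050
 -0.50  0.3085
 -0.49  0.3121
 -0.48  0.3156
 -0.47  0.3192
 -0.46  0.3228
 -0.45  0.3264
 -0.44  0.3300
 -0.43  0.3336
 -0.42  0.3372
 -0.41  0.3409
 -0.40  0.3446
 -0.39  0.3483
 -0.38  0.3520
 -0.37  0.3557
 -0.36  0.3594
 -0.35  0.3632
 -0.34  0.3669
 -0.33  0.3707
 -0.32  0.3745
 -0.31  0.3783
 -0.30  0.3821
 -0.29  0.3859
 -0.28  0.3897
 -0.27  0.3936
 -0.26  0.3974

σ√T = 0.24·√1.5 = 0.2939
ln(S/K) + (r + σ²/2)T = ln(270/260) + (0.065 + 0.24²/2)·1.5 = 0.0377 + 0.1407 = 0.1784
d₁ = 0.1784 / 0.2939 = 0.6071 → 0.61
d₂ = d₁ − σ√T = 0.6071 − 0.2939 = 0.3131 → 0.31
exp(−rT) = exp(−0.065·1.5) = 0.9071
N(−d₂) = N(-0.31) = 0.3783;  N(−d₁) = N(-0.61) = 0.2709
P = 260·0.9071·0.3783 − 270·0.2709 = 89.2205 − 73.1430 = 16.0775

$16.08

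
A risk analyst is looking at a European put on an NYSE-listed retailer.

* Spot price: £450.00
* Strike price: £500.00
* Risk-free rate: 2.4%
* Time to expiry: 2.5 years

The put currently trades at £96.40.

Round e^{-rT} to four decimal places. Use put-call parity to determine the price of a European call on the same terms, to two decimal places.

e^(−rT) = e^(−0.024·2.5) = 0.9418
Put-call parity: C − P = S − K·e^(−rT) = 450 − 500·0.9418 = 450 − 470.9000 = -20.9000
C = P + (C − P) = 96.40 + (-20.9000) = 75.5000

£75.50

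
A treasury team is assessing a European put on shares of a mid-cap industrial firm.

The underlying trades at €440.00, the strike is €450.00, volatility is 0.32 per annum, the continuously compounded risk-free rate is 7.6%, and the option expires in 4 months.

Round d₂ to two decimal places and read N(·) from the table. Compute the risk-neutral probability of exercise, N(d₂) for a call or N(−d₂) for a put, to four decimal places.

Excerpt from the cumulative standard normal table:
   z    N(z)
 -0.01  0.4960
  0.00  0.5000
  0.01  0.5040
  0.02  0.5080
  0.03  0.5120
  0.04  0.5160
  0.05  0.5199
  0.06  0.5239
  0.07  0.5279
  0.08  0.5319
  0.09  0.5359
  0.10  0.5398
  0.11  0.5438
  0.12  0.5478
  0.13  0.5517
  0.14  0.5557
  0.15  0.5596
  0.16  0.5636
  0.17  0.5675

0.5319

σ√T = 0.32 × 0.5774 = 0.1848
d₁ = [ln(440/450) + (0.076 + ½·0.32²)·0.3333] / (σ√T) = (-0.0225 + 0.0424) / 0.1848 = 0.1079 ⇒ 0.11
d₂ = 0.1079 − 0.1848 = -0.0769 ⇒ -0.08
Risk-neutral Pr[S_T < K] = N(−d₂) = N(0.08) = 0.5319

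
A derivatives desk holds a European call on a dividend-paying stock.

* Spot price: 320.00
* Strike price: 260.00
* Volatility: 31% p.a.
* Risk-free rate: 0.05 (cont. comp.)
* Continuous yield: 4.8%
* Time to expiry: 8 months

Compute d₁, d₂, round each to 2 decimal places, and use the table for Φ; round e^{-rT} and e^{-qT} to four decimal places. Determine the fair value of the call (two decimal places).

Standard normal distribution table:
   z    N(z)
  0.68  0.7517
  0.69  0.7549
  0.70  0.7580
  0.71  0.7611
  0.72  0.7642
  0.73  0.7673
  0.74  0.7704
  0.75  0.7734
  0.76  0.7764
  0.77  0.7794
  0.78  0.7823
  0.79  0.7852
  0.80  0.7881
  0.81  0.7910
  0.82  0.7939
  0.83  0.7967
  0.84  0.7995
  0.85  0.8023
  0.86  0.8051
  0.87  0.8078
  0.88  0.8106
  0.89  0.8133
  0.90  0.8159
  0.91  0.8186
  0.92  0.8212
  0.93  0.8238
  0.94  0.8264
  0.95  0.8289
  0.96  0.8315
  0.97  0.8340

66.28

σ√T = 0.31·√0.6667 = 0.2531
ln(S/K) + (r − q + σ²/2)T = ln(320/260) + (0.05 − 0.048 + 0.31²/2)·0.6667 = 0.2076 + 0.0334 = 0.2410
d₁ = 0.2410 / 0.2531 = 0.9522 ≈ 0.95
d₂ = d₁ − σ√T = 0.9522 − 0.2531 = 0.6991 ≈ 0.70
exp(−qT) = exp(−0.048·0.6667) = 0.9685;  exp(−rT) = exp(−0.05·0.6667) = 0.9672
N(d₁) = N(0.95) = 0.8289;  N(d₂) = N(0.70) = 0.7580
C = 320·0.9685·0.8289 − 260·0.9672·0.7580 = 256.8927 − 190.6158 = 66.2769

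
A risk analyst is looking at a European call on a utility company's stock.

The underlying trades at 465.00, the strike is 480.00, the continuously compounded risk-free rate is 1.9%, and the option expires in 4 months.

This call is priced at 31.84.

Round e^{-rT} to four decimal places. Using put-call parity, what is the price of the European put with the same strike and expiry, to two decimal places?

e^(−rT) = e^(−0.019·0.3333) = 0.9937
Put-call parity: C − P = S − K·e^(−rT) = 465 − 480·0.9937 = 465 − 476.9760 = -11.9760
P = C − (C − P) = 31.84 − (-11.9760) = 43.8160

43.82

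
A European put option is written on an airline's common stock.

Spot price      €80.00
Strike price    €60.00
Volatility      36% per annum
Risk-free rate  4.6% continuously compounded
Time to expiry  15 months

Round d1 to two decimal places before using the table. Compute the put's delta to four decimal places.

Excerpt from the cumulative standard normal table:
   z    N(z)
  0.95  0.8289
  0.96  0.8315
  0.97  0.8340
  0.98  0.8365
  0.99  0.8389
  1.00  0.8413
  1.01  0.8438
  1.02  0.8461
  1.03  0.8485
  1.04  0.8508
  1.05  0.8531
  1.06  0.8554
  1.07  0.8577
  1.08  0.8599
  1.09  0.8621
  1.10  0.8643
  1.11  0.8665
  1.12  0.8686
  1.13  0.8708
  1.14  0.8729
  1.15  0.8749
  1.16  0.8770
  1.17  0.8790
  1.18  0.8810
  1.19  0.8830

σ√T = 0.36 × 1.1180 = 0.4025
ln(S/K) + (r + σ²/2)T = ln(80/60) + (0.046 + 0.36²/2)·1.25 = 0.2877 + 0.1385 = 0.4262
d₁ = 0.4262 / 0.4025 = 1.0589 ≈ 1.06
N(d₁) = N(1.06) = 0.8554
Δ_put = N(d₁) − 1 = 0.8554 − 1 = -0.1446

-0.1446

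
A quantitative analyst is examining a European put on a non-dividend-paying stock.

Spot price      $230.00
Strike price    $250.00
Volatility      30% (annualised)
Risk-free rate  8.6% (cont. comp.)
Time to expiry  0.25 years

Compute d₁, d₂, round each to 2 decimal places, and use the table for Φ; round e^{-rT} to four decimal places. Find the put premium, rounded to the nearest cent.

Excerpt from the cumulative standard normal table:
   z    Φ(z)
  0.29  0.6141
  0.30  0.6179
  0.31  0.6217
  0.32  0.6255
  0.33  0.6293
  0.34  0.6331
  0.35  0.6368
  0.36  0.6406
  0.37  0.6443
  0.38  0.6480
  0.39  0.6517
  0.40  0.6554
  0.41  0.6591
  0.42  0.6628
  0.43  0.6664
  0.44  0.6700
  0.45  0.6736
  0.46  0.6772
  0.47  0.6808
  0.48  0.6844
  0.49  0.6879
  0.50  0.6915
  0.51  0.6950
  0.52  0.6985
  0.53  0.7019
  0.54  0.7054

$22.70

T = 0.25;  σ√T = 0.1500
d₁ = [ln(230/250) + (0.086 + ½·0.3²)·0.25] / (σ√T) = (-0.0834 + 0.0328) / 0.1500 = -0.3375 ≈ -0.34
d₂ = -0.3375 − 0.1500 = -0.4875 ≈ -0.49
e^(−rT) = e^(−0.086·0.25) = 0.9787
N(−d₂) = N(0.49) = 0.6879;  N(−d₁) = N(0.34) = 0.6331
P = 250·0.9787·0.6879 − 230·0.6331 = 168.3119 − 145.6130 = 22.6989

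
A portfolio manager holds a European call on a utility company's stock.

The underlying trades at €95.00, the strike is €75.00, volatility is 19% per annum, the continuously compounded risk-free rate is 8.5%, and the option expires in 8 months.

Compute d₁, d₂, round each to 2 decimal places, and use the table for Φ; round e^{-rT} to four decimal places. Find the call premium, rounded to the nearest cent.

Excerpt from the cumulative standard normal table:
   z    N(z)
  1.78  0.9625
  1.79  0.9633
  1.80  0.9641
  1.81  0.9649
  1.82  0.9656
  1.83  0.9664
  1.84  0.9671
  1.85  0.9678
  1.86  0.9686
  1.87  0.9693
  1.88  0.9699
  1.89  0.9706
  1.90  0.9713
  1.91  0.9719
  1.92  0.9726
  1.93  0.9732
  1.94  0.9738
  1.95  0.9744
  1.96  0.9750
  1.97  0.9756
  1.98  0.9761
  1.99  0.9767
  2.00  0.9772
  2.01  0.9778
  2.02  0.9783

€24.30

σ√T = 0.19 × 0.8165 = 0.1551
ln(S/K) + (r + σ²/2)T = ln(95/75) + (0.085 + 0.19²/2)·0.6667 = 0.2364 + 0.0687 = 0.3051
d₁ = 0.3051 / 0.1551 = 1.9666 ≈ 1.97
d₂ = d₁ − σ√T = 1.9666 − 0.1551 = 1.8115 ≈ 1.81
e^(−rT) = e^(−0.085·0.6667) = 0.9449
N(d₁) = N(1.97) = 0.9756;  N(d₂) = N(1.81) = 0.9649
C = 95·0.9756 − 75·0.9449·0.9649 = 92.6820 − 68.3801 = 24.3019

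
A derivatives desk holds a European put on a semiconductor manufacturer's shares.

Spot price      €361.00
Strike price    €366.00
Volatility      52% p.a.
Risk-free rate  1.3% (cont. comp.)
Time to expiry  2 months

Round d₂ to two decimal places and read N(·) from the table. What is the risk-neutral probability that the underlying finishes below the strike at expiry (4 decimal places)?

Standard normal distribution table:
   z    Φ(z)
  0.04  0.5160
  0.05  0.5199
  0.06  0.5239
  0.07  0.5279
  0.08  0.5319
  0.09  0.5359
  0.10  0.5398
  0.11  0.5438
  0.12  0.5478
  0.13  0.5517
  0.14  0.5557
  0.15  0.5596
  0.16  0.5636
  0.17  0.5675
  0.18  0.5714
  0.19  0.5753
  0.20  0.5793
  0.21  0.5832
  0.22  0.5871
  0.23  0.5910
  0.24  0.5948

0.5636

T = 0.1667;  σ√T = 0.2123
ln(S/K) + (r + σ²/2)T = ln(361/366) + (0.013 + 0.52²/2)·0.1667 = -0.0138 + 0.0247 = 0.0109
d₁ = 0.0109 / 0.2123 = 0.0516 ⇒ 0.05
d₂ = d₁ − σ√T = 0.0516 − 0.2123 = -0.1607 ⇒ -0.16
Risk-neutral Pr[S_T < K] = N(−d₂) = N(0.16) = 0.5636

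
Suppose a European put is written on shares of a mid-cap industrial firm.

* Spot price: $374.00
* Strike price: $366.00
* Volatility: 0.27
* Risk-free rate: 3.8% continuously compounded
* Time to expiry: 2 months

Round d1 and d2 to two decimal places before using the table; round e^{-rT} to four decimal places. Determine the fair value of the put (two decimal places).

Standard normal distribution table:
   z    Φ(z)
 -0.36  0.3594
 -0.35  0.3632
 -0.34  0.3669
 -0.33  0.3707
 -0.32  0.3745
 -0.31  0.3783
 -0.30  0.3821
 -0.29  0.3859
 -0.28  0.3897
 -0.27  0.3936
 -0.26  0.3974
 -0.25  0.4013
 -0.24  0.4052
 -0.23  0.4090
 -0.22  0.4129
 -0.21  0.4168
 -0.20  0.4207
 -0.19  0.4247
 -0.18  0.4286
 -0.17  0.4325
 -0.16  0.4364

T = 0.1667;  σ√T = 0.1102
d₁ = [ln(374/366) + (0.038 + 0.27²/2)·0.1667] / 0.1102 = [0.0216 + 0.0124] / 0.1102 = 0.3087 which rounds to 0.31
d₂ = d₁ − σ√T = 0.3087 − 0.1102 = 0.1985 which rounds to 0.20
e^(−rT) = e^(−0.038·0.1667) = 0.9937
P = 366·0.9937·N(-0.20) − 374·N(-0.31) = 366·0.9937·0.4207 − 374·0.3783 = 153.0061 − 141.4842 = 11.5219

$11.52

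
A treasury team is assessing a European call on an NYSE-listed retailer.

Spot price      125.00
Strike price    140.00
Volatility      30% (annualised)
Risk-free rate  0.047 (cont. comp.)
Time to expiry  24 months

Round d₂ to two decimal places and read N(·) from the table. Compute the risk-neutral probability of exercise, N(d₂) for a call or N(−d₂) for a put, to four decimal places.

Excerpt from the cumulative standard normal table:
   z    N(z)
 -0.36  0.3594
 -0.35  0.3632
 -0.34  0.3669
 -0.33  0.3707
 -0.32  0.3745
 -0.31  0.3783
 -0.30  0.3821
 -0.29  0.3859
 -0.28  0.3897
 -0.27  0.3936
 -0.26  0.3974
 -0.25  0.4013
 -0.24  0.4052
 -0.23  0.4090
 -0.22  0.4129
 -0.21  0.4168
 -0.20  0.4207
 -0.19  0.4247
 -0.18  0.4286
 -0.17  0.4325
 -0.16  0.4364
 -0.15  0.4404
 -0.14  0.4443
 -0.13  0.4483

0.3974

T = 2;  σ√T = 0.4243
d₁ = [ln(125/140) + (0.047 + ½·0.3²)·2] / (σ√T) = (-0.1133 + 0.1840) / 0.4243 = 0.1666 ⇒ 0.17
d₂ = 0.1666 − 0.4243 = -0.2577 ⇒ -0.26
Pr(exercise) under Q = N(d₂) = 0.3974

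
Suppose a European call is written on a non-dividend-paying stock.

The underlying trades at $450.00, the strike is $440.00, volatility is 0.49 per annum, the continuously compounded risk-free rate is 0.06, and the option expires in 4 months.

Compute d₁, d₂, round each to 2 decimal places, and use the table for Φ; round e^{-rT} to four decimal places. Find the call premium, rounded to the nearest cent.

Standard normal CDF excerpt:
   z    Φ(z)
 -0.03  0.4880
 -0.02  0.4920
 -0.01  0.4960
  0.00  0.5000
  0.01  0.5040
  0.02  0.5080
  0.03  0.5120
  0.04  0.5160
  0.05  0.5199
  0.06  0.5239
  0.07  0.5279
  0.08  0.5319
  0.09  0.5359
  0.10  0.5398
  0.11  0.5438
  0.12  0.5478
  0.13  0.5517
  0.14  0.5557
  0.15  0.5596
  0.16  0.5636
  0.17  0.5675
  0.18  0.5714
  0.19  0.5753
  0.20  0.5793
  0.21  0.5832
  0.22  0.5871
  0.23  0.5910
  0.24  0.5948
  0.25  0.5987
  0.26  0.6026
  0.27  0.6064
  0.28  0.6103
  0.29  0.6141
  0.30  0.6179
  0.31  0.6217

σ√T = 0.49 × 0.5774 = 0.2829
d₁ = [ln(450/440) + (0.06 + 0.49²/2)·0.3333] / 0.2829 = [0.0225 + 0.0600] / 0.2829 = 0.2916 ⇒ 0.29
d₂ = d₁ − σ√T = 0.2916 − 0.2829 = 0.0087 ⇒ 0.01
e^(−rT) = e^(−0.06·0.3333) = 0.9802
N(d₁) = N(0.29) = 0.6141;  N(d₂) = N(0.01) = 0.5040
C = 450·0.6141 − 440·0.9802·0.5040 = 276.3450 − 217.3692 = 58.9758

$58.98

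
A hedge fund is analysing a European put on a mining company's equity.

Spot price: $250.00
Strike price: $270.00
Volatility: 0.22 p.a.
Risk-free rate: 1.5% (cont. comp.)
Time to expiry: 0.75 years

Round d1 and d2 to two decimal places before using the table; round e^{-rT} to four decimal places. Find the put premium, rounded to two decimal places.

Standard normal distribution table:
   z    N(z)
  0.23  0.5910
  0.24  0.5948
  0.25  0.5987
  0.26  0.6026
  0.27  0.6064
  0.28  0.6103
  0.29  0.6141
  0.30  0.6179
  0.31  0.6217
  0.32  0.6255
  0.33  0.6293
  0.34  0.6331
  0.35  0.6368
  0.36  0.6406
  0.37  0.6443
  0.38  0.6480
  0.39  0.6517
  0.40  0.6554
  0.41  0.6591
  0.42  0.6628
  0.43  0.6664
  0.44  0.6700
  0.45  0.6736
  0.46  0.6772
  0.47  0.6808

T = 0.75;  σ√T = 0.1905
d₁ = [ln(250/270) + (0.015 + 0.22²/2)·0.75] / 0.1905 = [-0.0770 + 0.0294] / 0.1905 = -0.2496 → -0.25
d₂ = d₁ − σ√T = -0.2496 − 0.1905 = -0.4402 → -0.44
exp(−rT) = exp(−0.015·0.75) = 0.9888
N(−d₂) = N(0.44) = 0.6700;  N(−d₁) = N(0.25) = 0.5987
P = 270·0.9888·0.6700 − 250·0.5987 = 178.8739 − 149.6750 = 29.1989

$29.20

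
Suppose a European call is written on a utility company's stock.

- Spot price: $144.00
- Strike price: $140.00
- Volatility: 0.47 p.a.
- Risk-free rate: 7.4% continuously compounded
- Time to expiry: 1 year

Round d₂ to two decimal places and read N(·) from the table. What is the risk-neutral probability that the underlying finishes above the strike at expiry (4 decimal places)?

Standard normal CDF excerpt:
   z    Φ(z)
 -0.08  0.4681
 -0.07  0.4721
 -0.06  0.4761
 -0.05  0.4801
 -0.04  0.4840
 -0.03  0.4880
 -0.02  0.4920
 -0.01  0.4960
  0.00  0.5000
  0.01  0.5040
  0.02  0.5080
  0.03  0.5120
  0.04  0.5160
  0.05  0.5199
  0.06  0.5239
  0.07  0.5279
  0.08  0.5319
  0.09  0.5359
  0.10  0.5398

0.4920

T = 1;  σ√T = 0.4700
ln(S/K) + (r + σ²/2)T = ln(144/140) + (0.074 + 0.47²/2)·1 = 0.0282 + 0.1845 = 0.2126
d₁ = 0.2126 / 0.4700 = 0.4524 ⇒ 0.45
d₂ = d₁ − σ√T = 0.4524 − 0.4700 = -0.0176 ⇒ -0.02
Pr(exercise) under Q = N(d₂) = 0.4920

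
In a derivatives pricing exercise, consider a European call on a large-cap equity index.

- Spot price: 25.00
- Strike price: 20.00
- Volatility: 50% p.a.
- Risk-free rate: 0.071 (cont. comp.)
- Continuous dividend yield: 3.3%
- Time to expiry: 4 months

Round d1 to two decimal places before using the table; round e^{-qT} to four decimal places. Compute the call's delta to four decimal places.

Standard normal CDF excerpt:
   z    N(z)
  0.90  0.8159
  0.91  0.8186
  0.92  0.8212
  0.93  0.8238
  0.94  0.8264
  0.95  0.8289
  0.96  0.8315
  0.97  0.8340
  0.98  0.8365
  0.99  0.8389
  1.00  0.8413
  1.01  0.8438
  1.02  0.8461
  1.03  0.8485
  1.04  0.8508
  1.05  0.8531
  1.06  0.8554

0.8224

σ√T = 0.5·√0.3333 = 0.2887
d₁ = [ln(25/20) + (0.071 − 0.033 + 0.5²/2)·0.3333] / 0.2887 = [0.2231 + 0.0543] / 0.2887 = 0.9612 ⇒ 0.96
N(d₁) = N(0.96) = 0.8315
Δ_call = e^(−qT)·N(d₁) = 0.9891·0.8315 = 0.8224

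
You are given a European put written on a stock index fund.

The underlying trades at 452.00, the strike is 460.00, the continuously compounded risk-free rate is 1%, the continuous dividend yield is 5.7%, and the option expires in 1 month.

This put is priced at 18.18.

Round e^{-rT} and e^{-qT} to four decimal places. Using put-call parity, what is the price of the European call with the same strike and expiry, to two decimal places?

8.42

e^(−qT) = e^(−0.057·0.08333) = 0.9953;  e^(−rT) = e^(−0.01·0.08333) = 0.9992
Put-call parity: C − P = S·e^(−qT) − K·e^(−rT) = 452·0.9953 − 460·0.9992 = 449.8756 − 459.6320 = -9.7564
C = P + (C − P) = 18.18 + (-9.7564) = 8.4236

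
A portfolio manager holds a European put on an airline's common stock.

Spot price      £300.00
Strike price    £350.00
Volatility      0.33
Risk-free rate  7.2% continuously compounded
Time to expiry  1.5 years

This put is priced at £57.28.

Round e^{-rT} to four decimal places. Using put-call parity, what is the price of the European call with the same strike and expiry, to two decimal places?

£43.12

e^(−rT) = e^(−0.072·1.5) = 0.8976
Put-call parity: C − P = S − K·e^(−rT) = 300 − 350·0.8976 = 300 − 314.1600 = -14.1600
C = P + (C − P) = 57.28 + (-14.1600) = 43.1200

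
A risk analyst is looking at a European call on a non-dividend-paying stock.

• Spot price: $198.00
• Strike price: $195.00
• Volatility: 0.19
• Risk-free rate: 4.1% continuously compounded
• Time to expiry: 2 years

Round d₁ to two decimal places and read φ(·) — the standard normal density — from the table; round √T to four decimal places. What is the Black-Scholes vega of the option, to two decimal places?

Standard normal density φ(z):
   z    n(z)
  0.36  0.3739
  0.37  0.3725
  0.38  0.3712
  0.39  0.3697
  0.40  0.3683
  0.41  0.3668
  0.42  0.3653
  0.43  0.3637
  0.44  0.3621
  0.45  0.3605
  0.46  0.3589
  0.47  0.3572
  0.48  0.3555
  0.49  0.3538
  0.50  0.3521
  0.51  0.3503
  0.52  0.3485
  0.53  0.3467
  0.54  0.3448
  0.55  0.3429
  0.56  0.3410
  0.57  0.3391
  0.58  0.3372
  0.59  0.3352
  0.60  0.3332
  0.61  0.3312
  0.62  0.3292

σ√T = 0.19·√2 = 0.2687
d₁ = [ln(198/195) + (0.041 + 0.19²/2)·2] / 0.2687 = [0.0153 + 0.1181] / 0.2687 = 0.4963 ⇒ 0.50
√T = √2 = 1.4142
φ(d₁) = φ(0.50) = 0.3521
vega = S·φ(d₁)·√T = 198·0.3521·1.4142 = 98.5921

98.59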